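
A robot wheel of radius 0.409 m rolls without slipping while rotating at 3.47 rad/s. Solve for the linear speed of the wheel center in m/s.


v = omega * r = 3.47 * 0.409 = 1.4192

1.4192 m/s


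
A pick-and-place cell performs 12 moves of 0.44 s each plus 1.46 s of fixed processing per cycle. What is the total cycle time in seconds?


T = 12*0.44 + 1.46 = 6.7400

6.7400 s


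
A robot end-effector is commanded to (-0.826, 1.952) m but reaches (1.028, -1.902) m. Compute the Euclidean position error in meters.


dx = 1.028 - (-0.826) = 1.8540, dy = -1.902 - (1.952) = -3.8540
err = sqrt(3.437316 + 14.853316) = 4.2768

4.2768 m


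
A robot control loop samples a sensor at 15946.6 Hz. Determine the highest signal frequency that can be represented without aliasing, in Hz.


f_max = f_s/2 = 15946.6/2 = 7973.3000

7973.3000 Hz


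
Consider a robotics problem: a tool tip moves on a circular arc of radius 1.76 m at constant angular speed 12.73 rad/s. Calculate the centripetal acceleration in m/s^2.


a_c = omega^2 * r = 12.73^2 * 1.76 = 285.2131

285.2131 m/s^2


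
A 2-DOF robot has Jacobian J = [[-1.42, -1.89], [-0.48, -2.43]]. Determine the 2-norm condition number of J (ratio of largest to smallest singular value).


JJ^T eigenvalues: trace(JJ^T) = 11.7238, det(JJ^T) = det(J)^2 = 6.46888356
s_max^2 = (11.7238 + sqrt(111.57195220))/2 = 11.14328126
s_min^2 = (11.7238 - sqrt(111.57195220))/2 = 0.58051874
kappa = s_max/s_min = sqrt(11.14328126/0.58051874) = 4.3813

4.3813


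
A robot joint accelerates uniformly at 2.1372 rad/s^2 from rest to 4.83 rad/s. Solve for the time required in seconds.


t = delta_omega / alpha = 4.83 / 2.1372 = 2.2600

2.2600 s


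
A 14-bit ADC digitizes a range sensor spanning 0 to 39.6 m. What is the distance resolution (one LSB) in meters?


res = range / 2^n = 39.6/2^14 = 39.6/16384 = 0.0024

0.0024 m


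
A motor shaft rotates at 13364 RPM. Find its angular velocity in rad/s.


omega = 13364 * 2*pi/60 = 1399.4748

1399.4748 rad/s


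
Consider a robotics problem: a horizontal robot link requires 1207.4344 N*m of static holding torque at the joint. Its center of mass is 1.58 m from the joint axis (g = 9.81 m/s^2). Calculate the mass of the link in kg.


m = tau / (g*L) = 1207.4344 / (9.81 * 1.58) = 77.9000

77.9000 kg


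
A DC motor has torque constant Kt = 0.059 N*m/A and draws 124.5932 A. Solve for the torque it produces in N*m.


tau = Kt * I = 0.059*124.5932 = 7.3510

7.3510 N*m


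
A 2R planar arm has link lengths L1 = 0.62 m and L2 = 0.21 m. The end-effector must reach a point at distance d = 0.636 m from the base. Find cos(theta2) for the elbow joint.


cos(th2) = (d^2 - L1^2 - L2^2)/(2*L1*L2) = (0.636^2 - 0.62^2 - 0.21^2)/(2*0.62*0.21) = -0.0922

-0.0922


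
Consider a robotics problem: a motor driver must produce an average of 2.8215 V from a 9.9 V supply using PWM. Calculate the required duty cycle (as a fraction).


D = V_avg/V_supply = 2.8215/9.9 = 0.2850

0.2850


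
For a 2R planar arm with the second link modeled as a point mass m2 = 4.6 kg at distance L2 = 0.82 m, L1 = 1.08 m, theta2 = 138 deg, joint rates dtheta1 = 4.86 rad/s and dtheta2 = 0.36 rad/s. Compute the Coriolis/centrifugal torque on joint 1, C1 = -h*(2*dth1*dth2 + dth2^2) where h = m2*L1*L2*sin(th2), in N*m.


h = m2*L1*L2*sin(th2) = 4.6*1.08*0.82*sin(138 deg) = 2.725877
C1 = -h*(2*4.86*0.36 + 0.36^2) = -2.725877*3.6288 = -9.8917

-9.8917 N*m


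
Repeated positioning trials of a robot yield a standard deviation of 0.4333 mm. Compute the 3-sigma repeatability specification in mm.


repeatability = 3*sigma = 3*0.4333 = 1.2999

1.2999 mm


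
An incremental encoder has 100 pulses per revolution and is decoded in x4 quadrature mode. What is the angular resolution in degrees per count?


resolution = 360 / (PPR * 4) = 360 / 400 = 0.9000

0.9000 degrees


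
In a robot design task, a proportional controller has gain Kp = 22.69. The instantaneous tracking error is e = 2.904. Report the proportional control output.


u_P = Kp * e = 22.69 * 2.904 = 65.8918

65.8918


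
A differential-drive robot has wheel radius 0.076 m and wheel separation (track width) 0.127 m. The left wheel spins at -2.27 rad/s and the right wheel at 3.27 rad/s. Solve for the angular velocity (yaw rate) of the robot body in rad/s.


omega = r*(wR - wL)/L = 0.076*(3.27 - (-2.27))/0.127 = 3.3153

3.3153 rad/s


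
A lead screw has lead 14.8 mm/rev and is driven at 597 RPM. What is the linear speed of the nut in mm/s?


v = lead * (RPM/60) = 14.8*597/60 = 147.2600

147.2600 mm/s


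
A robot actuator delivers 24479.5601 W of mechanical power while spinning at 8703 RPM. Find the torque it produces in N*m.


omega = 8703 * 2*pi/60 = 911.376029 rad/s
tau = P / omega = 24479.5601 / 911.376029 = 26.8600

26.8600 N*m


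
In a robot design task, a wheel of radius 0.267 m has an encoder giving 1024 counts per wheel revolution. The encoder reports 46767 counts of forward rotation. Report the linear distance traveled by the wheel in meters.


revs = 46767/1024 = 45.670898
d = revs * 2*pi*r = 45.670898 * 2*pi*0.267 = 76.6180

76.6180 m


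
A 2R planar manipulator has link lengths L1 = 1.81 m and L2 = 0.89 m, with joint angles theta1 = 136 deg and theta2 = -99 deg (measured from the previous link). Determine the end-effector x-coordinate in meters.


x = L1*cos(th1) + L2*cos(th1+th2) = 1.81*cos(136 deg) + 0.89*cos(37 deg) = -0.5912

-0.5912 m


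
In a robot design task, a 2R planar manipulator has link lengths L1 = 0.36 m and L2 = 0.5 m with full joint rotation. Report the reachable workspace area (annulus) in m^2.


r_max = L1 + L2 = 0.8600, r_min = |L1 - L2| = 0.1400
A = pi*(r_max^2 - r_min^2) = pi*(0.7396 - 0.0196) = 2.2619

2.2619 m^2


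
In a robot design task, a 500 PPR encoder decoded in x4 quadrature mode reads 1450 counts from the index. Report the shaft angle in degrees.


angle = counts * 360 / (PPR*4) = 1450 * 360 / 2000 = 261.0000

261.0000 degrees


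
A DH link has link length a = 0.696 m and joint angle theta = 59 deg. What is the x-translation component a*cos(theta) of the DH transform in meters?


a*cos(theta) = 0.696*cos(59 deg) = 0.3585

0.3585 m


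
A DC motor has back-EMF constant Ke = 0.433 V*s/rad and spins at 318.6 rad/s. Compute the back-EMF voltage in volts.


V_emf = Ke * omega = 0.433*318.6 = 137.9538

137.9538 V


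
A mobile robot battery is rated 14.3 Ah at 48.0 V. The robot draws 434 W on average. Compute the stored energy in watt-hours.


E = capacity * V = 14.3*48.0 = 686.4000

686.4000 Wh


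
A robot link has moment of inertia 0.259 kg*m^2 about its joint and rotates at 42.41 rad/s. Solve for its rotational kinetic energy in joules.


KE = (1/2)*I*omega^2 = 0.5*0.259*42.41^2 = 232.9197

232.9197 J


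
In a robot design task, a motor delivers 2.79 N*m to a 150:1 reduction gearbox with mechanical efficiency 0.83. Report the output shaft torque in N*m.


tau_out = tau_in * N * eta = 2.79 * 150 * 0.83 = 347.3550

347.3550 N*m


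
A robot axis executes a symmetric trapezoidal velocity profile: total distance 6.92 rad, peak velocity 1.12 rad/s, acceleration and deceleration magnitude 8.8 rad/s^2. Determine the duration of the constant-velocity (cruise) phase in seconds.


t_acc = v/a = 0.127273 s, d_acc = v^2/(2a) = 0.071273 rad each
d_cruise = 6.92 - 2*0.071273 = 6.777454 rad
t_cruise = d_cruise/v = 6.777454/1.12 = 6.0513

6.0513 s


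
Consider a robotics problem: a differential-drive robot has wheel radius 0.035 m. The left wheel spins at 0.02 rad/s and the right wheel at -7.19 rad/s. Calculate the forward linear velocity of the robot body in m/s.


v = r*(wR + wL)/2 = 0.035*(-7.19 + 0.02)/2 = -0.1255

-0.1255 m/s


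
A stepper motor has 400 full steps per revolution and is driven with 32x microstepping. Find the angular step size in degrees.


step = 360/(400*32) = 360/12800 = 0.0281

0.0281 degrees


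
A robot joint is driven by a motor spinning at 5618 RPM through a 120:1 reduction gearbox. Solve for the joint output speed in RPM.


omega_joint = omega_motor / N = 5618 / 120 = 46.8167

46.8167 RPM


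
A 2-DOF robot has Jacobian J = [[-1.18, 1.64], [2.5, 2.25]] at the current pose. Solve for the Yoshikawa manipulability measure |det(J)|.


det(J) = -1.18*2.25 - (1.64)*(2.5) = -6.7550
|det(J)| = 6.7550

6.7550


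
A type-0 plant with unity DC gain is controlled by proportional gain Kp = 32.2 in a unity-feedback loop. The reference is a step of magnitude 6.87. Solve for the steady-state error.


e_ss = R/(1 + Kp) = 6.87/(1 + 32.2) = 6.87/33.2000 = 0.2069

0.2069


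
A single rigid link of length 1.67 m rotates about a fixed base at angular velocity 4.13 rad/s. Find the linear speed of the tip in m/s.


v = L*omega = 1.67 * 4.13 = 6.8971

6.8971 m/s


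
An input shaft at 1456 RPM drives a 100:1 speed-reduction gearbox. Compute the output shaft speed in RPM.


omega_out = omega_in / N = 1456 / 100 = 14.5600

14.5600 RPM


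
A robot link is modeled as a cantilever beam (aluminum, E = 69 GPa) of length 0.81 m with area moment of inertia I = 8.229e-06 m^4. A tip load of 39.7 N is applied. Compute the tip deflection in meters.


delta = F*L^3/(3*E*I) = 39.7*0.81^3/(3*6.900e+10*8.229e-06)
      = 21.0982077/1703403 = 1.2386e-05

1.2386e-05 m


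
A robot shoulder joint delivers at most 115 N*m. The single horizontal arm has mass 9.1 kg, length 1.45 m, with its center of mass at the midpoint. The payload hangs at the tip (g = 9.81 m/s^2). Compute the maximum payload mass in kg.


tau_arm = m_arm*g*(L/2) = 9.1*9.81*1.45/2 = 64.7215 N*m
tau_payload = tau_max - tau_arm = 115 - 64.7215 = 50.2785
m_payload = tau_payload / (g*L) = 50.2785 / (9.81*1.45) = 3.5346

3.5346 kg


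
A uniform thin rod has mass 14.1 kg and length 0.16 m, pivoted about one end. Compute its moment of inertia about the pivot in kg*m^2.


I = (1/3)*m*L^2 = (1/3)*14.1*0.16^2 = 0.1203

0.1203 kg*m^2


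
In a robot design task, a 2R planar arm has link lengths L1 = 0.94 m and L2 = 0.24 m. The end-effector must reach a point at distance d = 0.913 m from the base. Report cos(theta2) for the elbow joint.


cos(th2) = (d^2 - L1^2 - L2^2)/(2*L1*L2) = (0.913^2 - 0.94^2 - 0.24^2)/(2*0.94*0.24) = -0.2385

-0.2385


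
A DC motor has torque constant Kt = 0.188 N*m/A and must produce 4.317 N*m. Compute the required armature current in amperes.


I = tau / Kt = 4.317/0.188 = 22.9628

22.9628 A


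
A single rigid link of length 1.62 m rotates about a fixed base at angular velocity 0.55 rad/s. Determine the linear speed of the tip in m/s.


v = L*omega = 1.62 * 0.55 = 0.8910

0.8910 m/s


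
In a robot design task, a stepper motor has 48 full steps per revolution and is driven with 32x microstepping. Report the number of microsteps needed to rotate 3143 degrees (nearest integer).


step_size = 360/(48*32) = 360/1536 = 0.234375 deg
n = 3143/(360/1536) = 3143*1536/360 = 13410.1333 -> 13410

13410 steps


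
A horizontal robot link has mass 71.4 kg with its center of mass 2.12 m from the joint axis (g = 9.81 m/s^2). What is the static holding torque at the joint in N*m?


tau = m*g*L = 71.4 * 9.81 * 2.12 = 1484.9201

1484.9201 N*m


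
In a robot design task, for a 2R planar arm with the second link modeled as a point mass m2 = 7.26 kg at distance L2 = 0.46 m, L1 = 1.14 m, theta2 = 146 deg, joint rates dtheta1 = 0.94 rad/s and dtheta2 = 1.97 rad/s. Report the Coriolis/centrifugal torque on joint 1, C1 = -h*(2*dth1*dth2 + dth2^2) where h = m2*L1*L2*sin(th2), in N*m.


h = m2*L1*L2*sin(th2) = 7.26*1.14*0.46*sin(146 deg) = 2.128928
C1 = -h*(2*0.94*1.97 + 1.97^2) = -2.128928*7.5845 = -16.1469

-16.1469 N*m


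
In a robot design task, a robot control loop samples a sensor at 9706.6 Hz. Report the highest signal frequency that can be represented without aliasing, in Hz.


f_max = f_s/2 = 9706.6/2 = 4853.3000

4853.3000 Hz


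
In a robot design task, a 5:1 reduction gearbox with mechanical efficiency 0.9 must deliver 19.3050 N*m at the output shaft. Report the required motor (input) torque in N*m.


tau_in = tau_out / (N * eta) = 19.3050 / (5 * 0.9) = 4.2900

4.2900 N*m


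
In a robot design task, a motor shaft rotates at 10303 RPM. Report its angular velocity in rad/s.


omega = 10303 * 2*pi/60 = 1078.9276

1078.9276 rad/s


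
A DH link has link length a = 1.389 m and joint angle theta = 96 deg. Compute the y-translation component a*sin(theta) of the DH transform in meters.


a*sin(theta) = 1.389*sin(96 deg) = 1.3814

1.3814 m


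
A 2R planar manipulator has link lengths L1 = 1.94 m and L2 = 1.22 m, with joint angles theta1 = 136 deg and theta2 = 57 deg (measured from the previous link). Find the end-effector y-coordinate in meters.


y = L1*sin(th1) + L2*sin(th1+th2) = 1.94*sin(136 deg) + 1.22*sin(193 deg) = 1.0732

1.0732 m


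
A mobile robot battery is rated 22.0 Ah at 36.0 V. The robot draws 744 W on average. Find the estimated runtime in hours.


E = 22.0*36.0 = 792.0000 Wh
t = E/P = 792.0000/744 = 1.0645

1.0645 hours


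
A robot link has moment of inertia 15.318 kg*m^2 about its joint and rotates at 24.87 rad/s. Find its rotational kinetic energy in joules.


KE = (1/2)*I*omega^2 = 0.5*15.318*24.87^2 = 4737.2209

4737.2209 J


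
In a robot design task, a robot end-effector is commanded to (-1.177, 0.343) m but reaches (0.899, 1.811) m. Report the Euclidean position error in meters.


dx = 0.899 - (-1.177) = 2.0760, dy = 1.811 - (0.343) = 1.4680
err = sqrt(4.309776 + 2.155024) = 2.5426

2.5426 m


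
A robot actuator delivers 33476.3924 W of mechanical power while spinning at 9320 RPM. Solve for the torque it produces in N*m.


omega = 9320 * 2*pi/60 = 975.988118 rad/s
tau = P / omega = 33476.3924 / 975.988118 = 34.3000

34.3000 N*m


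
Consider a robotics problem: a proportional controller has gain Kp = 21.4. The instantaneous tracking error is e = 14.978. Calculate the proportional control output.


u_P = Kp * e = 21.4 * 14.978 = 320.5292

320.5292


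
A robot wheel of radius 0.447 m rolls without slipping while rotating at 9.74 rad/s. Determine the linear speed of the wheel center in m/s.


v = omega * r = 9.74 * 0.447 = 4.3538

4.3538 m/s


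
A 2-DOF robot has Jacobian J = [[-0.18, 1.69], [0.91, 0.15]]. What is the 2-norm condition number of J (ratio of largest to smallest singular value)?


JJ^T eigenvalues: trace(JJ^T) = 3.7391, det(JJ^T) = det(J)^2 = 2.44891201
s_max^2 = (3.7391 + sqrt(4.18522077))/2 = 2.89244061
s_min^2 = (3.7391 - sqrt(4.18522077))/2 = 0.84665939
kappa = s_max/s_min = sqrt(2.89244061/0.84665939) = 1.8483

1.8483


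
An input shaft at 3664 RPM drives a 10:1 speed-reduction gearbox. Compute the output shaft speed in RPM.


omega_out = omega_in / N = 3664 / 10 = 366.4000

366.4000 RPM


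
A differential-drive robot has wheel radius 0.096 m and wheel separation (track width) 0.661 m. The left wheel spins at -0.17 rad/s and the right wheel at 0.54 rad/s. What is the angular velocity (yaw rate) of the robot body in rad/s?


omega = r*(wR - wL)/L = 0.096*(0.54 - (-0.17))/0.661 = 0.1031

0.1031 rad/s


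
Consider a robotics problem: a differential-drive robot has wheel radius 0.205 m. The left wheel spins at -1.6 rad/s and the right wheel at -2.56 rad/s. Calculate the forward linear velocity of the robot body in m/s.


v = r*(wR + wL)/2 = 0.205*(-2.56 + -1.6)/2 = -0.4264

-0.4264 m/s


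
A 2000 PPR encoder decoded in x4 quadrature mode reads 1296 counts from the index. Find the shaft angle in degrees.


angle = counts * 360 / (PPR*4) = 1296 * 360 / 8000 = 58.3200

58.3200 degrees


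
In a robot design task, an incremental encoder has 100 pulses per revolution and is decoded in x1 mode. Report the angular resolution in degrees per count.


resolution = 360 / (PPR * 1) = 360 / 100 = 3.6000

3.6000 degrees


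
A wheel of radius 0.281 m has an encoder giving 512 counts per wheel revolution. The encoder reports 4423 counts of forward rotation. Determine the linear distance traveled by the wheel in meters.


revs = 4423/512 = 8.638672
d = revs * 2*pi*r = 8.638672 * 2*pi*0.281 = 15.2522

15.2522 m


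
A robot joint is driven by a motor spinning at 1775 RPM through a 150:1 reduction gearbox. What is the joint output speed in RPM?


omega_joint = omega_motor / N = 1775 / 150 = 11.8333

11.8333 RPM


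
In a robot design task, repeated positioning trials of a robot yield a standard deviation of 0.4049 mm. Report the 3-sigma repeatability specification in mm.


repeatability = 3*sigma = 3*0.4049 = 1.2147

1.2147 mm


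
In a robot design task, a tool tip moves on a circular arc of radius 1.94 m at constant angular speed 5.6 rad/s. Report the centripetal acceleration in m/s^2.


a_c = omega^2 * r = 5.6^2 * 1.94 = 60.8384

60.8384 m/s^2


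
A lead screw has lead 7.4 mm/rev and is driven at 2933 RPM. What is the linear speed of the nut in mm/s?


v = lead * (RPM/60) = 7.4*2933/60 = 361.7367

361.7367 mm/s


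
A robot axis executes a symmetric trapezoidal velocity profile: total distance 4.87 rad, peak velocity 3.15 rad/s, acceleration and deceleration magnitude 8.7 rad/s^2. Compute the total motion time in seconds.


t_acc = v/a = 3.15/8.7 = 0.362069 s
d_acc = v^2/(2a) = 0.570259 rad (each ramp)
d_cruise = 4.87 - 2*0.570259 = 3.729482 rad
t_cruise = 3.729482/3.15 = 1.183963 s
t_total = 2*0.362069 + 1.183963 = 1.9081

1.9081 s


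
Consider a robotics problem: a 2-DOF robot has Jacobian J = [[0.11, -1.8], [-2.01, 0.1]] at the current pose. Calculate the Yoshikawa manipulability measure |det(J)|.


det(J) = 0.11*0.1 - (-1.8)*(-2.01) = -3.6070
|det(J)| = 3.6070

3.6070


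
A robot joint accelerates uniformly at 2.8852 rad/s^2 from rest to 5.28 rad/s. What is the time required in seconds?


t = delta_omega / alpha = 5.28 / 2.8852 = 1.8300

1.8300 s


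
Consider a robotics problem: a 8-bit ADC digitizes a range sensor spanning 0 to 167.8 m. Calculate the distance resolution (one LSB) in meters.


res = range / 2^n = 167.8/2^8 = 167.8/256 = 0.6555

0.6555 m


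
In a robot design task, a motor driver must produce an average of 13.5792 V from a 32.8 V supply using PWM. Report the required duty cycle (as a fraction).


D = V_avg/V_supply = 13.5792/32.8 = 0.4140

0.4140


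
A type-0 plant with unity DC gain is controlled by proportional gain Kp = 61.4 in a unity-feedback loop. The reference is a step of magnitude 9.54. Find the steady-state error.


e_ss = R/(1 + Kp) = 9.54/(1 + 61.4) = 9.54/62.4000 = 0.1529

0.1529


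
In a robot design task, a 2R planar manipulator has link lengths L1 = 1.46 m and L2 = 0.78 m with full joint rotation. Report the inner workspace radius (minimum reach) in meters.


r_min = |L1 - L2| = |1.46 - 0.78| = 0.6800

0.6800 m


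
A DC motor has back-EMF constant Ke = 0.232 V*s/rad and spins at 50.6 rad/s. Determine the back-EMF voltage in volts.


V_emf = Ke * omega = 0.232*50.6 = 11.7392

11.7392 V


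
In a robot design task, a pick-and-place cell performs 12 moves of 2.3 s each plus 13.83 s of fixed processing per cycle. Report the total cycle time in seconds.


T = 12*2.3 + 13.83 = 41.4300

41.4300 s


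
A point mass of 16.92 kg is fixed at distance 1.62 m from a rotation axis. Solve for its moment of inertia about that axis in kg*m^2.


I = m*r^2 = 16.92*1.62^2 = 44.4048

44.4048 kg*m^2


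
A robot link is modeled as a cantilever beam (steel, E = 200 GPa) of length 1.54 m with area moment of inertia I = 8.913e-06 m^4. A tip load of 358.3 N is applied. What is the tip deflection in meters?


delta = F*L^3/(3*E*I) = 358.3*1.54^3/(3*2.000e+11*8.913e-06)
      = 1308.6061912/5347800 = 2.4470e-04

2.4470e-04 m


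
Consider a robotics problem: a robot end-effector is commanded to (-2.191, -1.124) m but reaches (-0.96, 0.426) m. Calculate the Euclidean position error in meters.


dx = -0.96 - (-2.191) = 1.2310, dy = 0.426 - (-1.124) = 1.5500
err = sqrt(1.515361 + 2.402500) = 1.9794

1.9794 m


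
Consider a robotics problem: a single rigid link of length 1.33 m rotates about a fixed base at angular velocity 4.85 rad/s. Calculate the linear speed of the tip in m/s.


v = L*omega = 1.33 * 4.85 = 6.4505

6.4505 m/s


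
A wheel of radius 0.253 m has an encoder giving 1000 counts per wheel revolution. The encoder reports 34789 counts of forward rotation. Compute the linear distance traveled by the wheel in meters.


revs = 34789/1000 = 34.789000
d = revs * 2*pi*r = 34.789000 * 2*pi*0.253 = 55.3022

55.3022 m


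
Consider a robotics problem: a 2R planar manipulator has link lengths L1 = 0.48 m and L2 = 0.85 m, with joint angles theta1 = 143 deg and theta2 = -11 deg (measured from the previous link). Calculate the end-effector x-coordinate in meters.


x = L1*cos(th1) + L2*cos(th1+th2) = 0.48*cos(143 deg) + 0.85*cos(132 deg) = -0.9521

-0.9521 m


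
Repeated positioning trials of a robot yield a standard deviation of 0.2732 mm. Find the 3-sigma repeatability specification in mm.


repeatability = 3*sigma = 3*0.2732 = 0.8196

0.8196 mm


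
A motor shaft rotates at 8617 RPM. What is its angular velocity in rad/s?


omega = 8617 * 2*pi/60 = 902.3701

902.3701 rad/s


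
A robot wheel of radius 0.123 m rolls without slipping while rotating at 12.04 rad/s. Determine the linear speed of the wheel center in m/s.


v = omega * r = 12.04 * 0.123 = 1.4809

1.4809 m/s


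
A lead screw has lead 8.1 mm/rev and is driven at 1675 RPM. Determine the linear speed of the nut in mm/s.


v = lead * (RPM/60) = 8.1*1675/60 = 226.1250

226.1250 mm/s


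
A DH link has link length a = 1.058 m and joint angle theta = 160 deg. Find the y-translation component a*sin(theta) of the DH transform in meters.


a*sin(theta) = 1.058*sin(160 deg) = 0.3619

0.3619 m


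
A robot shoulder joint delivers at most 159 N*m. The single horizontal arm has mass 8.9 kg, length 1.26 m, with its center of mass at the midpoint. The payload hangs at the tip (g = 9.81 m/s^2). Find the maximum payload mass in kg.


tau_arm = m_arm*g*(L/2) = 8.9*9.81*1.26/2 = 55.0047 N*m
tau_payload = tau_max - tau_arm = 159 - 55.0047 = 103.9953
m_payload = tau_payload / (g*L) = 103.9953 / (9.81*1.26) = 8.4135

8.4135 kg


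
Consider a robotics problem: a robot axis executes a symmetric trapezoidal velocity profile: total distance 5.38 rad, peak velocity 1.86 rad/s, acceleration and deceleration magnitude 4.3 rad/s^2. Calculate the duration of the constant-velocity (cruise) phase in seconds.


t_acc = v/a = 0.432558 s, d_acc = v^2/(2a) = 0.402279 rad each
d_cruise = 5.38 - 2*0.402279 = 4.575442 rad
t_cruise = d_cruise/v = 4.575442/1.86 = 2.4599

2.4599 s


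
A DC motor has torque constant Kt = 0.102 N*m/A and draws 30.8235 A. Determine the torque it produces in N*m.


tau = Kt * I = 0.102*30.8235 = 3.1440

3.1440 N*m


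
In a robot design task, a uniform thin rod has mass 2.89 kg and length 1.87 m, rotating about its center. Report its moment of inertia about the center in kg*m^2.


I = (1/12)*m*L^2 = (1/12)*2.89*1.87^2 = 0.8422

0.8422 kg*m^2


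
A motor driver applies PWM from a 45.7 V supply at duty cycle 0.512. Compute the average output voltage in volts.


V_avg = V_supply * D = 45.7*0.512 = 23.3984

23.3984 V


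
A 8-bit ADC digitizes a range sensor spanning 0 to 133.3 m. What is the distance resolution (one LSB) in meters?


res = range / 2^n = 133.3/2^8 = 133.3/256 = 0.5207

0.5207 m


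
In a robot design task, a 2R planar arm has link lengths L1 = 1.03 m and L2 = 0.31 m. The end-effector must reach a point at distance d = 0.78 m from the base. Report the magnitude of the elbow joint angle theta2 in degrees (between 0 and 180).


cos(th2) = (d^2 - L1^2 - L2^2)/(2*L1*L2) = (0.78^2 - 1.03^2 - 0.31^2)/(2*1.03*0.31) = -0.85906671
th2 = acos(-0.85906671) = 149.2120 deg

149.2120 degrees


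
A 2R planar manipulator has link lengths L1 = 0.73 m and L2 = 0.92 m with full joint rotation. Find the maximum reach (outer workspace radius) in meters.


r_max = L1 + L2 = 0.73 + 0.92 = 1.6500

1.6500 m


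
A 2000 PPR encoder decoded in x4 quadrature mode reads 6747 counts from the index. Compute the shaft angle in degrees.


angle = counts * 360 / (PPR*4) = 6747 * 360 / 8000 = 303.6150

303.6150 degrees


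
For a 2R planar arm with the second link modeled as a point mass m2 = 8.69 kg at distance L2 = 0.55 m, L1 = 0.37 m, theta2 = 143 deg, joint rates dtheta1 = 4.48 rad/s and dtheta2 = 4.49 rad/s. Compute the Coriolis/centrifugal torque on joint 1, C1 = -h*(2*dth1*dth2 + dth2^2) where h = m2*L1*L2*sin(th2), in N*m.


h = m2*L1*L2*sin(th2) = 8.69*0.37*0.55*sin(143 deg) = 1.064259
C1 = -h*(2*4.48*4.49 + 4.49^2) = -1.064259*60.3905 = -64.2711

-64.2711 N*m


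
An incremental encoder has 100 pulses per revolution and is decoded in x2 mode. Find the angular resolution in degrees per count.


resolution = 360 / (PPR * 2) = 360 / 200 = 1.8000

1.8000 degrees


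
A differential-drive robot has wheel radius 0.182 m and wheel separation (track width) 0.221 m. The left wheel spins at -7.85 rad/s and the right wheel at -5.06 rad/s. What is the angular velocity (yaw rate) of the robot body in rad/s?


omega = r*(wR - wL)/L = 0.182*(-5.06 - (-7.85))/0.221 = 2.2976

2.2976 rad/s


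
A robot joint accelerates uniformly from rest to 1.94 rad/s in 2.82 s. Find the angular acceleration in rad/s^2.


alpha = delta_omega / t = 1.94 / 2.82 = 0.6879

0.6879 rad/s^2


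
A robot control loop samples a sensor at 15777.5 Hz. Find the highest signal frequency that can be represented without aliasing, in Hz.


f_max = f_s/2 = 15777.5/2 = 7888.7500

7888.7500 Hz


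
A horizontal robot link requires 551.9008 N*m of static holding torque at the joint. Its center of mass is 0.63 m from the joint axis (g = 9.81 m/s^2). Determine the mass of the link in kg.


m = tau / (g*L) = 551.9008 / (9.81 * 0.63) = 89.3000

89.3000 kg


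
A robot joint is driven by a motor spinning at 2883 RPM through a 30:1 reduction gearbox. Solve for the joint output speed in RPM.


omega_joint = omega_motor / N = 2883 / 30 = 96.1000

96.1000 RPM


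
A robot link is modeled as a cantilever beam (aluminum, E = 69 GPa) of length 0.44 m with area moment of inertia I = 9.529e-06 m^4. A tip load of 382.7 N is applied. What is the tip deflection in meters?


delta = F*L^3/(3*E*I) = 382.7*0.44^3/(3*6.900e+10*9.529e-06)
      = 32.5999168/1972503 = 1.6527e-05

1.6527e-05 m


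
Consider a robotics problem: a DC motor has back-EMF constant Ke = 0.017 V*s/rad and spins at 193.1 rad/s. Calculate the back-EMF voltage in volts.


V_emf = Ke * omega = 0.017*193.1 = 3.2827

3.2827 V


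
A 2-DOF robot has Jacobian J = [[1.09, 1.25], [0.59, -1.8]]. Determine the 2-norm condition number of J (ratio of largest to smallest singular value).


JJ^T eigenvalues: trace(JJ^T) = 6.3387, det(JJ^T) = det(J)^2 = 7.28730025
s_max^2 = (6.3387 + sqrt(11.02991669))/2 = 4.82991592
s_min^2 = (6.3387 - sqrt(11.02991669))/2 = 1.50878408
kappa = s_max/s_min = sqrt(4.82991592/1.50878408) = 1.7892

1.7892


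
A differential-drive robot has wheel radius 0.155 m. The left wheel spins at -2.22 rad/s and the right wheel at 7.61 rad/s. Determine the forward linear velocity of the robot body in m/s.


v = r*(wR + wL)/2 = 0.155*(7.61 + -2.22)/2 = 0.4177

0.4177 m/s


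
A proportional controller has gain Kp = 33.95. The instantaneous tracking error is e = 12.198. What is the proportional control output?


u_P = Kp * e = 33.95 * 12.198 = 414.1221

414.1221


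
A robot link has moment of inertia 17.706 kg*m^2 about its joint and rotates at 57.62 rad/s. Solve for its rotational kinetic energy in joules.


KE = (1/2)*I*omega^2 = 0.5*17.706*57.62^2 = 29392.5301

29392.5301 J


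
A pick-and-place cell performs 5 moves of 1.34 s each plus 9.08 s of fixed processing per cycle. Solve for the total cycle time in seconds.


T = 5*1.34 + 9.08 = 15.7800

15.7800 s


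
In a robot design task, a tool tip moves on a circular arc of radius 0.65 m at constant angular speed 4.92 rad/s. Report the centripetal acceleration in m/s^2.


a_c = omega^2 * r = 4.92^2 * 0.65 = 15.7342

15.7342 m/s^2


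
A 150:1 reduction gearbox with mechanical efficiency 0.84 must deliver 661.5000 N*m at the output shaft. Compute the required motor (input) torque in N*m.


tau_in = tau_out / (N * eta) = 661.5000 / (150 * 0.84) = 5.2500

5.2500 N*m


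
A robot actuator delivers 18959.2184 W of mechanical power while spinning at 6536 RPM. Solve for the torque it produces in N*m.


omega = 6536 * 2*pi/60 = 684.448319 rad/s
tau = P / omega = 18959.2184 / 684.448319 = 27.7000

27.7000 N*m


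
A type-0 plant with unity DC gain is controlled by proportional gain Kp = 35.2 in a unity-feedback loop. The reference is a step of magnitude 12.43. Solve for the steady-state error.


e_ss = R/(1 + Kp) = 12.43/(1 + 35.2) = 12.43/36.2000 = 0.3434

0.3434


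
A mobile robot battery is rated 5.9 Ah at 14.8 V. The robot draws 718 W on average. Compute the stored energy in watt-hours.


E = capacity * V = 5.9*14.8 = 87.3200

87.3200 Wh


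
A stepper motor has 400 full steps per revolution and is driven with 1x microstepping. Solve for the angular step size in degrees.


step = 360/(400*1) = 360/400 = 0.9000

0.9000 degrees


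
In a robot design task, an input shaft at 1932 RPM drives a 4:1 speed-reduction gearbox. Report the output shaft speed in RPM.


omega_out = omega_in / N = 1932 / 4 = 483.0000

483.0000 RPM


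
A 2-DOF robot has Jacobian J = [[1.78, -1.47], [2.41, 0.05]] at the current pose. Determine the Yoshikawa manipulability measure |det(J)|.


det(J) = 1.78*0.05 - (-1.47)*(2.41) = 3.6317
|det(J)| = 3.6317

3.6317


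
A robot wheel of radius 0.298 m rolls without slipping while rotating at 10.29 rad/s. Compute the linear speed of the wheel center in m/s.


v = omega * r = 10.29 * 0.298 = 3.0664

3.0664 m/s


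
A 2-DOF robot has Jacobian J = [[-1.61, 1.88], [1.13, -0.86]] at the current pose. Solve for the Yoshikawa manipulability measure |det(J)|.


det(J) = -1.61*-0.86 - (1.88)*(1.13) = -0.7398
|det(J)| = 0.7398

0.7398


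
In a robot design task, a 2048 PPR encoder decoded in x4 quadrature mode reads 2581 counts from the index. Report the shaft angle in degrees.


angle = counts * 360 / (PPR*4) = 2581 * 360 / 8192 = 113.4229

113.4229 degrees


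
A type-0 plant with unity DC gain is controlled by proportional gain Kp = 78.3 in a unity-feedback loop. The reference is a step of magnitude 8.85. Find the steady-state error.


e_ss = R/(1 + Kp) = 8.85/(1 + 78.3) = 8.85/79.3000 = 0.1116

0.1116


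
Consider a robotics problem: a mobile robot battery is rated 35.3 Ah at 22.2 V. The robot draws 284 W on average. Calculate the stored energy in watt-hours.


E = capacity * V = 35.3*22.2 = 783.6600

783.6600 Wh


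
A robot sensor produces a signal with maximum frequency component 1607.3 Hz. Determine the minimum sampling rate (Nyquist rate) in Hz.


f_s,min = 2*f_max = 2*1607.3 = 3214.6000

3214.6000 Hz


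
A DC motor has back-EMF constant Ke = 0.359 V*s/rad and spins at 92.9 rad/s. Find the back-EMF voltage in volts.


V_emf = Ke * omega = 0.359*92.9 = 33.3511

33.3511 V


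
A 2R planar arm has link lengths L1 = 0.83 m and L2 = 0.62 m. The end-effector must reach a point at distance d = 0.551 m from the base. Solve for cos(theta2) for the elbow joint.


cos(th2) = (d^2 - L1^2 - L2^2)/(2*L1*L2) = (0.551^2 - 0.83^2 - 0.62^2)/(2*0.83*0.62) = -0.7479

-0.7479


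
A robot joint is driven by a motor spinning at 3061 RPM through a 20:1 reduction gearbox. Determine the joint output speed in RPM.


omega_joint = omega_motor / N = 3061 / 20 = 153.0500

153.0500 RPM


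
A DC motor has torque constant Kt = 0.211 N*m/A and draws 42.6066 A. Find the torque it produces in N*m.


tau = Kt * I = 0.211*42.6066 = 8.9900

8.9900 N*m


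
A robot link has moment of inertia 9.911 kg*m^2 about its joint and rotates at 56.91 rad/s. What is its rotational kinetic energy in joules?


KE = (1/2)*I*omega^2 = 0.5*9.911*56.91^2 = 16049.6162

16049.6162 J


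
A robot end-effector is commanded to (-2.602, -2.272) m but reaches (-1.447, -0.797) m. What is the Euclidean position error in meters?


dx = -1.447 - (-2.602) = 1.1550, dy = -0.797 - (-2.272) = 1.4750
err = sqrt(1.334025 + 2.175625) = 1.8734

1.8734 m


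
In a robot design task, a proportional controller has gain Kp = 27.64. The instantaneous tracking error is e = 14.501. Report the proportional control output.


u_P = Kp * e = 27.64 * 14.501 = 400.8076

400.8076


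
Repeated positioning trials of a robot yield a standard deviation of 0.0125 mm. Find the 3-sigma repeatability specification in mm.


repeatability = 3*sigma = 3*0.0125 = 0.0375

0.0375 mm


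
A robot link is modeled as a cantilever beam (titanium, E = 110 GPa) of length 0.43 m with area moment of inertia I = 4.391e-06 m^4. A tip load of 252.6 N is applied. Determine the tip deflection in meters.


delta = F*L^3/(3*E*I) = 252.6*0.43^3/(3*1.100e+11*4.391e-06)
      = 20.0834682/1449030 = 1.3860e-05

1.3860e-05 m


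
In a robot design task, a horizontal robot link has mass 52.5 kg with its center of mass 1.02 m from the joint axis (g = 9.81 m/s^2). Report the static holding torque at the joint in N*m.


tau = m*g*L = 52.5 * 9.81 * 1.02 = 525.3255

525.3255 N*m


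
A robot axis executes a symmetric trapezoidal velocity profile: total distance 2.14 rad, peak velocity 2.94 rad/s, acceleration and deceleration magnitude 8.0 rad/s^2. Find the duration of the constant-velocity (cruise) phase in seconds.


t_acc = v/a = 0.367500 s, d_acc = v^2/(2a) = 0.540225 rad each
d_cruise = 2.14 - 2*0.540225 = 1.059550 rad
t_cruise = d_cruise/v = 1.059550/2.94 = 0.3604

0.3604 s


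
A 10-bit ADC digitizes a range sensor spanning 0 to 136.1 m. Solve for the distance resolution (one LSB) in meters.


res = range / 2^n = 136.1/2^10 = 136.1/1024 = 0.1329

0.1329 m


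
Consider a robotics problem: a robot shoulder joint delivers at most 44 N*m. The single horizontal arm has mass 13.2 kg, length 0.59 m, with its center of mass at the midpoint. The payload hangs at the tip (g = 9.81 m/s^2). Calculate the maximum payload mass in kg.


tau_arm = m_arm*g*(L/2) = 13.2*9.81*0.59/2 = 38.2001 N*m
tau_payload = tau_max - tau_arm = 44 - 38.2001 = 5.7999
m_payload = tau_payload / (g*L) = 5.7999 / (9.81*0.59) = 1.0021

1.0021 kg


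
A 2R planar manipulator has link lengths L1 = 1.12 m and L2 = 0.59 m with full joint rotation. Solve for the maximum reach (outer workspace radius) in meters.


r_max = L1 + L2 = 1.12 + 0.59 = 1.7100

1.7100 m


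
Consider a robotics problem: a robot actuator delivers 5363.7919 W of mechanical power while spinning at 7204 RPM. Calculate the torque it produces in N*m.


omega = 7204 * 2*pi/60 = 754.401116 rad/s
tau = P / omega = 5363.7919 / 754.401116 = 7.1100

7.1100 N*m


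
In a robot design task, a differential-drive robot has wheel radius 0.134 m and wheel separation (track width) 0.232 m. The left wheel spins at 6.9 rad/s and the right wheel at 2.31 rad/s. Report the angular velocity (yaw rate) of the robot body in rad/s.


omega = r*(wR - wL)/L = 0.134*(2.31 - (6.9))/0.232 = -2.6511

-2.6511 rad/s


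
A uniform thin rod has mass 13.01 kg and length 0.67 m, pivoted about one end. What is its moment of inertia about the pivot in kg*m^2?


I = (1/3)*m*L^2 = (1/3)*13.01*0.67^2 = 1.9467

1.9467 kg*m^2


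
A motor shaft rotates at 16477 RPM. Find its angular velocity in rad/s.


omega = 16477 * 2*pi/60 = 1725.4674

1725.4674 rad/s


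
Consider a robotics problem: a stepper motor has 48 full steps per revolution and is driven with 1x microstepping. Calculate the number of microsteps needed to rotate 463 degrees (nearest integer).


step_size = 360/(48*1) = 360/48 = 7.500000 deg
n = 463/(360/48) = 463*48/360 = 61.7333 -> 62

62 steps


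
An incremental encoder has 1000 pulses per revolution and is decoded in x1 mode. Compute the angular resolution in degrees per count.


resolution = 360 / (PPR * 1) = 360 / 1000 = 0.3600

0.3600 degrees


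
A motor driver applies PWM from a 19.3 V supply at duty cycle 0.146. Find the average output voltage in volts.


V_avg = V_supply * D = 19.3*0.146 = 2.8178

2.8178 V


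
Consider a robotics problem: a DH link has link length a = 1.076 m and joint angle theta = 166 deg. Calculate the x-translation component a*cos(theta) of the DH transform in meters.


a*cos(theta) = 1.076*cos(166 deg) = -1.0440

-1.0440 m


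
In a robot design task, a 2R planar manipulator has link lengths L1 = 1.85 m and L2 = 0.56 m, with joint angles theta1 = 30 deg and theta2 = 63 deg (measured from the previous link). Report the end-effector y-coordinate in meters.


y = L1*sin(th1) + L2*sin(th1+th2) = 1.85*sin(30 deg) + 0.56*sin(93 deg) = 1.4842

1.4842 m


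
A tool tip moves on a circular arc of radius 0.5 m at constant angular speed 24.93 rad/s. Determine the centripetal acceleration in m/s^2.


a_c = omega^2 * r = 24.93^2 * 0.5 = 310.7525

310.7525 m/s^2


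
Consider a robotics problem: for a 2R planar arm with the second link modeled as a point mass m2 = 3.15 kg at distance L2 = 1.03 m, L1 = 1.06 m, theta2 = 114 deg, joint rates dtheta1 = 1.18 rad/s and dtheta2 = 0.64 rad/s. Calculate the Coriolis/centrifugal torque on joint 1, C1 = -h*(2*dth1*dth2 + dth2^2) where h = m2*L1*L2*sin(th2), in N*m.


h = m2*L1*L2*sin(th2) = 3.15*1.06*1.03*sin(114 deg) = 3.141838
C1 = -h*(2*1.18*0.64 + 0.64^2) = -3.141838*1.9200 = -6.0323

-6.0323 N*m


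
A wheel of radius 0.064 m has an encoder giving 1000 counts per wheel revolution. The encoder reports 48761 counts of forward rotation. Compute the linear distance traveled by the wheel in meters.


revs = 48761/1000 = 48.761000
d = revs * 2*pi*r = 48.761000 * 2*pi*0.064 = 19.6080

19.6080 m


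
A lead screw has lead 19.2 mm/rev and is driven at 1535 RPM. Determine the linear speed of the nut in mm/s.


v = lead * (RPM/60) = 19.2*1535/60 = 491.2000

491.2000 mm/s


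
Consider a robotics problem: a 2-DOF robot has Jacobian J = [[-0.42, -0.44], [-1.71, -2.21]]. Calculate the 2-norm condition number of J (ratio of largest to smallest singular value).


JJ^T eigenvalues: trace(JJ^T) = 8.1782, det(JJ^T) = det(J)^2 = 0.03090564
s_max^2 = (8.1782 + sqrt(66.75933268))/2 = 8.17441922
s_min^2 = (8.1782 - sqrt(66.75933268))/2 = 0.00378078
kappa = s_max/s_min = sqrt(8.17441922/0.00378078) = 46.4984

46.4984


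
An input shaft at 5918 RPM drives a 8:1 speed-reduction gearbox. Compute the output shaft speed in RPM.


omega_out = omega_in / N = 5918 / 8 = 739.7500

739.7500 RPM


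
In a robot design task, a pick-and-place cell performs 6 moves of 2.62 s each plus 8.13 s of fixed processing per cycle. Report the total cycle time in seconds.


T = 6*2.62 + 8.13 = 23.8500

23.8500 s


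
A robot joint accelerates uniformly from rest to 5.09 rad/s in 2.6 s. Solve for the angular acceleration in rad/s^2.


alpha = delta_omega / t = 5.09 / 2.6 = 1.9577

1.9577 rad/s^2


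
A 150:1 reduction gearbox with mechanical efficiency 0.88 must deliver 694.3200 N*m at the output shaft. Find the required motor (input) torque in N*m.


tau_in = tau_out / (N * eta) = 694.3200 / (150 * 0.88) = 5.2600

5.2600 N*m


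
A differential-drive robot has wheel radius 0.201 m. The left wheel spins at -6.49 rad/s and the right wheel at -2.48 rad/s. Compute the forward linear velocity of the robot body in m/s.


v = r*(wR + wL)/2 = 0.201*(-2.48 + -6.49)/2 = -0.9015

-0.9015 m/s
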